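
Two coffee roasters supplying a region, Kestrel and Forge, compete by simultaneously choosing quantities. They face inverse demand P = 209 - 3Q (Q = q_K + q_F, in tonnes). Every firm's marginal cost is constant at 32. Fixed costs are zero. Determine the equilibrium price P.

A representative firm's profit is π_i = q_i(209 - 3Q) - 32q_i.
Setting ∂π_i/∂q_i = 0 with rivals' quantities fixed: 177 - 6q_i - 3q_j = 0.
With identical firms every q_j equals q_i, so q_j = q_i and 177 = 9q_i, giving q_i = 59/3.
Total output Q = 118/3, so price P = 209 - 3·(118/3) = 91.

91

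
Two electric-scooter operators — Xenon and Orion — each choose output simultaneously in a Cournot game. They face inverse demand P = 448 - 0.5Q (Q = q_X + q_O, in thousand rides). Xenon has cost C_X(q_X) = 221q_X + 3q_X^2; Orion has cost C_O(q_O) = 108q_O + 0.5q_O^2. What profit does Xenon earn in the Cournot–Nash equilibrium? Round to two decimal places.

Xenon's profit: π_X = (448 - 0.5Q)q_X - (221q_X + 3q_X²). Setting ∂π_X/∂q_X = 0: 227 - 7q_X - (1/2)(q_O) = 0.
Orion's profit: π_O = (448 - 0.5Q)q_O - (108q_O + (1/2)q_O²). Setting ∂π_O/∂q_O = 0: 340 - 2q_O - (1/2)(q_X) = 0.
Rearranging gives the reaction functions q_X = (227 - (1/2)q_O)/7 and q_O = (340 - (1/2)q_X)/2.
Substituting one into the other gives q_X = 1136/55 and q_O = 164.8364.
Price P = 448 - (1/2)·185.4909 = 355.2545.
Xenon's profit: 355.2545·(1136/55) - 221·(1136/55) - 3(1136/55)² = 1493.1359.

1493.14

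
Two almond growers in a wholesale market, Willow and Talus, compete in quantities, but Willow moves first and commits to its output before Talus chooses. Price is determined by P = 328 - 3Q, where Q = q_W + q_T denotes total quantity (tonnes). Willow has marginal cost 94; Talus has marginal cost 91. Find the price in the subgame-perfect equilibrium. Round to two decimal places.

151.75

The follower Talus best-responds to any q_W: π_T = (328 - 3Q)q_T - 91q_T.
Setting the follower's marginal profit to zero, 237 - 3q_W - 6q_T = 0, i.e. q_T = (237 - 3q_W)/6.
Willow substitutes q_T(q_W) into its own profit: π_W = q_W(328 - 3q_W - (237 - 3q_W)/2) - 94q_W = (419/2 - (3/2)q_W)q_W - 94q_W.
Leader FOC: 231/2 - 3q_W = 0, so q_W = 77/2.
Then q_T = (237 - 3·(77/2))/6 = 81/4.
Total output Q = 235/4, so price P = 328 - 3·(235/4) = 607/4.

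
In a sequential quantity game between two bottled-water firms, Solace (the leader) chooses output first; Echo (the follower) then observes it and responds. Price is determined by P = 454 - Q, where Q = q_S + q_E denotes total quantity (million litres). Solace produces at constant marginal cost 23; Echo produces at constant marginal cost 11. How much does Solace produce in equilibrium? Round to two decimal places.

The follower Echo best-responds to any q_S: π_E = (454 - Q)q_E - 11q_E.
∂π_E/∂q_E = 443 - q_S - 2q_E = 0 gives the reaction function q_E = (443 - q_S)/2.
Solace substitutes q_E(q_S) into its own profit: π_S = q_S(454 - q_S - (443 - q_S)/2) - 23q_S = (465/2 - (1/2)q_S)q_S - 23q_S.
Leader FOC: 419/2 - q_S = 0, so q_S = 419/2.
Then q_E = (443 - 419/2)/2 = 467/4.

209.50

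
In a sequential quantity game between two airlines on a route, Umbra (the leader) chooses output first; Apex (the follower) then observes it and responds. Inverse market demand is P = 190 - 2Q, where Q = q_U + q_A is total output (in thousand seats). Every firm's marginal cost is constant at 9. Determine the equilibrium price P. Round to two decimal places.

54.25

Solve by backward induction. Given q_U, the follower Apex maximises π_A = (190 - 2q_U - 2q_A)q_A - 9q_A.
Follower FOC: 181 - 2q_U - 4q_A = 0, so q_A(q_U) = (181 - 2q_U)/4.
The leader anticipates this reaction. Substituting into P = 190 - 2Q gives P = 199/2 - q_U, so π_U = (199/2 - q_U)q_U - 9q_U.
Maximising: ∂π_U/∂q_U = 181/2 - 2q_U = 0, giving q_U = 181/4.
Then q_A = (181 - 2·(181/4))/4 = 181/8.
Total output Q = 543/8, so price P = 190 - 2·(543/8) = 217/4.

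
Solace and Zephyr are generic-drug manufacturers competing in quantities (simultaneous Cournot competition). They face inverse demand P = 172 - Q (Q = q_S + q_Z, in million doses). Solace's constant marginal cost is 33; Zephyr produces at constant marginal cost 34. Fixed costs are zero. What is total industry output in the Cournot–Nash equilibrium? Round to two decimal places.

Solace's profit: π_S = (172 - Q)q_S - (33q_S). Setting ∂π_S/∂q_S = 0: 139 - 2q_S - (q_Z) = 0.
Zephyr's profit: π_Z = (172 - Q)q_Z - (34q_Z). Setting ∂π_Z/∂q_Z = 0: 138 - 2q_Z - (q_S) = 0.
Rearranging gives the reaction functions q_S = (139 - q_Z)/2 and q_Z = (138 - q_S)/2.
Substituting one into the other gives q_S = 140/3 and q_Z = 137/3.
Total output Q = 140/3 + 137/3 = 277/3.

92.33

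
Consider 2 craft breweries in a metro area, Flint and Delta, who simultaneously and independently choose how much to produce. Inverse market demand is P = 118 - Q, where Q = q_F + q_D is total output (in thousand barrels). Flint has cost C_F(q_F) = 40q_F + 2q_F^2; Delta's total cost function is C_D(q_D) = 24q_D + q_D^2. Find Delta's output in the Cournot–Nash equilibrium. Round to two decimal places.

21.13

Flint's profit: π_F = (118 - Q)q_F - (40q_F + 2q_F²). Setting ∂π_F/∂q_F = 0: 78 - 6q_F - (q_D) = 0.
Delta's profit: π_D = (118 - Q)q_D - (24q_D + q_D²). Setting ∂π_D/∂q_D = 0: 94 - 4q_D - (q_F) = 0.
So q_F = (78 - q_D)/6 and q_D = (94 - q_F)/4.
Substituting one into the other gives q_F = 218/23 and q_D = 486/23.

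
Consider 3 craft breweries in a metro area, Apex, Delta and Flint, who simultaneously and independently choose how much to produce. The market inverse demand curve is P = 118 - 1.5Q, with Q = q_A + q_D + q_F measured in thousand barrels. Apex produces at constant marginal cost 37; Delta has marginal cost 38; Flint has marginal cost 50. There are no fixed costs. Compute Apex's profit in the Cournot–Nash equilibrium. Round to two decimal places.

Apex's profit: π_A = (118 - 1.5Q)q_A - (37q_A). Setting ∂π_A/∂q_A = 0: 81 - 3q_A - (3/2)(q_D + q_F) = 0.
Delta's first-order condition: 80 - 3q_D - (3/2)(q_A + q_F) = 0.
Flint's profit: π_F = (118 - 1.5Q)q_F - (50q_F). Setting ∂π_F/∂q_F = 0: 68 - 3q_F - (3/2)(q_A + q_D) = 0.
Adding the 3 first-order conditions: 229 − 6Q = 0, so Q = 229/6.
Back-substituting: q_A = (81 − 229/4)/(3/2) = 95/6, q_D = (80 − 229/4)/(3/2) = 91/6, q_F = (68 − 229/4)/(3/2) = 43/6.
Price P = 118 - (3/2)·(229/6) = 243/4.
Apex's profit: (243/4 - 37)·(95/6) = 376.0417.

376.04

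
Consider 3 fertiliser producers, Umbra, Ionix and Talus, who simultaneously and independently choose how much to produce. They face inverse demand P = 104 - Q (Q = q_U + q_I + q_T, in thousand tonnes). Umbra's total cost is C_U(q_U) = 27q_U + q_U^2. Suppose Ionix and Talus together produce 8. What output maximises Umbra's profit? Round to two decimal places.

With rivals' combined output fixed at 8, Umbra's profit is π_U = (104 - 8 - q_U)q_U - (27q_U + q_U²) = (96 - q_U)q_U - (27q_U + q_U²).
∂π_U/∂q_U = 69 - 4q_U = 0, so q_U = 69/4.

17.25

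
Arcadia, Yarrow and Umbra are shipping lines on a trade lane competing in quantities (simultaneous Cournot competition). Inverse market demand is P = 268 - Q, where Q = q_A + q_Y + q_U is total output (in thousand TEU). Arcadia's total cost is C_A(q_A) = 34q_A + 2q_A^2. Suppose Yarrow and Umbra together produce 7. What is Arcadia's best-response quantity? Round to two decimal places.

With rivals' combined output fixed at 7, Arcadia's profit is π_A = (268 - 7 - q_A)q_A - (34q_A + 2q_A²) = (261 - q_A)q_A - (34q_A + 2q_A²).
∂π_A/∂q_A = 227 - 6q_A = 0, so q_A = 227/6.

37.83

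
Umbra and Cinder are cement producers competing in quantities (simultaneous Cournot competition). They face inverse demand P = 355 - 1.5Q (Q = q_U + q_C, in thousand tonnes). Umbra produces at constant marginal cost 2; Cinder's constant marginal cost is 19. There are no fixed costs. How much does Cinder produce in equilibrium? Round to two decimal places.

70.89

Umbra's profit: π_U = (355 - 1.5Q)q_U - (2q_U). Setting ∂π_U/∂q_U = 0: 353 - 3q_U - (3/2)(q_C) = 0.
Cinder's first-order condition: 336 - 3q_C - (3/2)(q_U) = 0.
Best responses: q_U = (353 - (3/2)q_C)/3, q_C = (336 - (3/2)q_U)/3.
Solving the pair: q_U = 740/9, q_C = 638/9.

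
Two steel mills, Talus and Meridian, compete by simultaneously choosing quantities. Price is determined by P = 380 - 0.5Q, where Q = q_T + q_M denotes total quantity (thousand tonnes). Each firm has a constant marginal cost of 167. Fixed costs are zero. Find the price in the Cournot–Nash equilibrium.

238

A representative firm's profit is π_i = q_i(380 - 0.5Q) - 167q_i.
Setting ∂π_i/∂q_i = 0 with rivals' quantities fixed: 213 - q_i - (1/2)q_j = 0.
By symmetry each firm produces the same amount; substituting q_j = q_i yields q_i = 213/(3/2) = 142.
Total output Q = 284, so price P = 380 - (1/2)·284 = 238.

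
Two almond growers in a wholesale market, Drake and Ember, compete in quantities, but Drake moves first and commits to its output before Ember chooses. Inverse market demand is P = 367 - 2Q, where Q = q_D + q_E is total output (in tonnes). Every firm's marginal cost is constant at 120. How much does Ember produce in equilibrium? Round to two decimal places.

Solve by backward induction. Given q_D, the follower Ember maximises π_E = (367 - 2q_D - 2q_E)q_E - 120q_E.
∂π_E/∂q_E = 247 - 2q_D - 4q_E = 0 gives the reaction function q_E = (247 - 2q_D)/4.
The leader anticipates this reaction. Substituting into P = 367 - 2Q gives P = 487/2 - q_D, so π_D = (487/2 - q_D)q_D - 120q_D.
Maximising: ∂π_D/∂q_D = 247/2 - 2q_D = 0, giving q_D = 247/4.
Then q_E = (247 - 2·(247/4))/4 = 247/8.

30.88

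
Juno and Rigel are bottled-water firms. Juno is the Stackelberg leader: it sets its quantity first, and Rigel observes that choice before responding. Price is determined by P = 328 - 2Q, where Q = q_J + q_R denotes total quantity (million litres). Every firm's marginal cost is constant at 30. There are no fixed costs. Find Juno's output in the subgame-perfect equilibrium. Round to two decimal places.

The follower Rigel best-responds to any q_J: π_R = (328 - 2Q)q_R - 30q_R.
∂π_R/∂q_R = 298 - 2q_J - 4q_R = 0 gives the reaction function q_R = (298 - 2q_J)/4.
Juno substitutes q_R(q_J) into its own profit: π_J = q_J(328 - 2q_J - (298 - 2q_J)/2) - 30q_J = (179 - q_J)q_J - 30q_J.
Maximising: ∂π_J/∂q_J = 149 - 2q_J = 0, giving q_J = 149/2.
Then q_R = (298 - 2·(149/2))/4 = 149/4.

74.50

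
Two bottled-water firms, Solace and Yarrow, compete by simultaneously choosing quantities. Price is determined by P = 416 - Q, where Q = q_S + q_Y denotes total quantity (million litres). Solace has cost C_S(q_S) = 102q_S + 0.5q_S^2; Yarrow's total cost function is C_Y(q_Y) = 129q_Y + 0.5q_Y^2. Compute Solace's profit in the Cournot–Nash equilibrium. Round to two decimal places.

10055.27

Solace's profit: π_S = (416 - Q)q_S - (102q_S + (1/2)q_S²). Setting ∂π_S/∂q_S = 0: 314 - 3q_S - (q_Y) = 0.
Yarrow's profit: π_Y = (416 - Q)q_Y - (129q_Y + (1/2)q_Y²). Setting ∂π_Y/∂q_Y = 0: 287 - 3q_Y - (q_S) = 0.
Best responses: q_S = (314 - q_Y)/3, q_Y = (287 - q_S)/3.
Solving the pair: q_S = 655/8, q_Y = 547/8.
Price P = 416 - 601/4 = 1063/4.
Solace's profit: (1063/4)·(655/8) - 102·(655/8) - (1/2)(655/8)² = 10055.2734.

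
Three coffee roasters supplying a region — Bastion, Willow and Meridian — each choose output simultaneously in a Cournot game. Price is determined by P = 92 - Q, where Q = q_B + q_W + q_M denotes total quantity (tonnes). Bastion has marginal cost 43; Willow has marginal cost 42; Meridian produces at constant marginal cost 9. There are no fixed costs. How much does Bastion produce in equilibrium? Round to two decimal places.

Bastion's profit: π_B = (92 - Q)q_B - (43q_B). Setting ∂π_B/∂q_B = 0: 49 - 2q_B - (q_W + q_M) = 0.
Willow's profit: π_W = (92 - Q)q_W - (42q_W). Setting ∂π_W/∂q_W = 0: 50 - 2q_W - (q_B + q_M) = 0.
Meridian's profit: π_M = (92 - Q)q_M - (9q_M). Setting ∂π_M/∂q_M = 0: 83 - 2q_M - (q_B + q_W) = 0.
Adding the 3 first-order conditions: 182 − 4Q = 0, so Q = 91/2.
Back-substituting: q_B = (49 − 91/2) = 7/2, q_W = (50 − 91/2) = 9/2, q_M = (83 − 91/2) = 75/2.

3.50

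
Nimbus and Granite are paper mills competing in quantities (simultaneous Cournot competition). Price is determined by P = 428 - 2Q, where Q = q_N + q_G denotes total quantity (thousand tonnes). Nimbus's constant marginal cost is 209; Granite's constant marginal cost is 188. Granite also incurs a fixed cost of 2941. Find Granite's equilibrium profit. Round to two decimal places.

Nimbus's profit: π_N = (428 - 2Q)q_N - (209q_N). Setting ∂π_N/∂q_N = 0: 219 - 4q_N - 2(q_G) = 0.
Granite's first-order condition: 240 - 4q_G - 2(q_N) = 0.
So q_N = (219 - 2q_G)/4 and q_G = (240 - 2q_N)/4.
Substituting one into the other gives q_N = 33 and q_G = 87/2.
Price P = 428 - 2·(153/2) = 275.
Granite's profit: (275 - 188)·(87/2) - 2941 = 1687/2.

843.50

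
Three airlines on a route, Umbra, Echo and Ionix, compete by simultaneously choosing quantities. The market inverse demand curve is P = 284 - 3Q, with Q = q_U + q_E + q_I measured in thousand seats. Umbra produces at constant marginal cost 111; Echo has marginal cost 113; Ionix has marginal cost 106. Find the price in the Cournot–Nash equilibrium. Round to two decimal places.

153.50

Umbra's profit: π_U = (284 - 3Q)q_U - (111q_U). Setting ∂π_U/∂q_U = 0: 173 - 6q_U - 3(q_E + q_I) = 0.
Echo's profit: π_E = (284 - 3Q)q_E - (113q_E). Setting ∂π_E/∂q_E = 0: 171 - 6q_E - 3(q_U + q_I) = 0.
Ionix's first-order condition: 178 - 6q_I - 3(q_U + q_E) = 0.
Adding the 3 first-order conditions: 522 − 12Q = 0, so Q = 87/2.
Back-substituting: q_U = (173 − 261/2)/3 = 85/6, q_E = (171 − 261/2)/3 = 27/2, q_I = (178 − 261/2)/3 = 95/6.
Total output Q = 87/2, so price P = 284 - 3·(87/2) = 307/2.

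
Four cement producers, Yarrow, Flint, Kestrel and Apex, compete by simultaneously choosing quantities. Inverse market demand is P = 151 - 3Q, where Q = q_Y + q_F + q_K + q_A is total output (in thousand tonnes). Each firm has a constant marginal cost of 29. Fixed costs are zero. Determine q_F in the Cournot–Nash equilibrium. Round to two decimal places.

A representative firm's profit is π_i = q_i(151 - 3Q) - 29q_i.
First-order condition (treating rivals' output as given): 122 - 6q_i - 3·Σ_{j≠i} q_j = 0.
By symmetry each firm produces the same amount; substituting Σ_{j≠i} q_j = 3q_i yields q_i = 122/15.

8.13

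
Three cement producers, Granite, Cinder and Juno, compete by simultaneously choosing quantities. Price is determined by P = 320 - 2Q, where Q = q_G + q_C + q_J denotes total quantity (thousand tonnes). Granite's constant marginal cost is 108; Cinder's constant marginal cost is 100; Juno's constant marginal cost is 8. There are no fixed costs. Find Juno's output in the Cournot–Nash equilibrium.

63

Granite's profit: π_G = (320 - 2Q)q_G - (108q_G). Setting ∂π_G/∂q_G = 0: 212 - 4q_G - 2(q_C + q_J) = 0.
Cinder's first-order condition: 220 - 4q_C - 2(q_G + q_J) = 0.
Juno's first-order condition: 312 - 4q_J - 2(q_G + q_C) = 0.
Adding the 3 conditions: 744 − 4Q − 4Q = 0, i.e. Q = 93.
Back-substituting: q_G = (212 − 186)/2 = 13, q_C = (220 − 186)/2 = 17, q_J = (312 − 186)/2 = 63.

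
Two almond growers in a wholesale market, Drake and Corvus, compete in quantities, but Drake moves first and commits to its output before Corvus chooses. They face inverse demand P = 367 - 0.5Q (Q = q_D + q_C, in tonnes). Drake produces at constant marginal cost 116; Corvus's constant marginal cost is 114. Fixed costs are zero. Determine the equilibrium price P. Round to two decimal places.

Solve by backward induction. Given q_D, the follower Corvus maximises π_C = (367 - (1/2)q_D - (1/2)q_C)q_C - 114q_C.
Setting the follower's marginal profit to zero, 253 - (1/2)q_D - q_C = 0, i.e. q_C = (253 - (1/2)q_D).
Drake substitutes q_C(q_D) into its own profit: π_D = q_D(367 - (1/2)q_D - (253 - (1/2)q_D)/2) - 116q_D = (481/2 - (1/4)q_D)q_D - 116q_D.
Leader FOC: 249/2 - (1/2)q_D = 0, so q_D = 249.
Then q_C = (253 - (1/2)·249) = 257/2.
Total output Q = 755/2, so price P = 367 - (1/2)·(755/2) = 713/4.

178.25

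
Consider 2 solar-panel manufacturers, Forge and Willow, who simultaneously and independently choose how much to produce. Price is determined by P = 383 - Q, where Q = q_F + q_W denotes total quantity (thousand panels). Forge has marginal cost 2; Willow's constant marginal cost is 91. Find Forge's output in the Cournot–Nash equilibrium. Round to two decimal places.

156.67

Forge's profit: π_F = (383 - Q)q_F - (2q_F). Setting ∂π_F/∂q_F = 0: 381 - 2q_F - (q_W) = 0.
Willow's first-order condition: 292 - 2q_W - (q_F) = 0.
So q_F = (381 - q_W)/2 and q_W = (292 - q_F)/2.
Solving the pair: q_F = 470/3, q_W = 203/3.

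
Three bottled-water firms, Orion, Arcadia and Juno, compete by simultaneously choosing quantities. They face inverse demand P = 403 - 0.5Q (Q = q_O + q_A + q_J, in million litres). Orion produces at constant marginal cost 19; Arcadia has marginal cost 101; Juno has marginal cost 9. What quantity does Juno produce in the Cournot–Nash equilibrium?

Orion's profit: π_O = (403 - 0.5Q)q_O - (19q_O). Setting ∂π_O/∂q_O = 0: 384 - q_O - (1/2)(q_A + q_J) = 0.
Arcadia's first-order condition: 302 - q_A - (1/2)(q_O + q_J) = 0.
Juno's profit: π_J = (403 - 0.5Q)q_J - (9q_J). Setting ∂π_J/∂q_J = 0: 394 - q_J - (1/2)(q_O + q_A) = 0.
Summing all 3 equations gives 1080 − 2Q = 0, hence Q = 540.
Back-substituting: q_O = (384 − 270)/(1/2) = 228, q_A = (302 − 270)/(1/2) = 64, q_J = (394 − 270)/(1/2) = 248.

248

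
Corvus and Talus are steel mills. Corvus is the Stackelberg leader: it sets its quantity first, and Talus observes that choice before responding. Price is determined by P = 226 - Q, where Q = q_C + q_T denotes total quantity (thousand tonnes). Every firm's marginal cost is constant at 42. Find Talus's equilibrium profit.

The follower Talus best-responds to any q_C: π_T = (226 - Q)q_T - 42q_T.
Follower FOC: 184 - q_C - 2q_T = 0, so q_T(q_C) = (184 - q_C)/2.
Corvus substitutes q_T(q_C) into its own profit: π_C = q_C(226 - q_C - (184 - q_C)/2) - 42q_C = (134 - (1/2)q_C)q_C - 42q_C.
The leader's first-order condition 92 - q_C = 0 yields q_C = 92.
Then q_T = (184 - 92)/2 = 46.
Price P = 226 - 138 = 88.
Talus's profit: (88 - 42)·46 = 2116.

2116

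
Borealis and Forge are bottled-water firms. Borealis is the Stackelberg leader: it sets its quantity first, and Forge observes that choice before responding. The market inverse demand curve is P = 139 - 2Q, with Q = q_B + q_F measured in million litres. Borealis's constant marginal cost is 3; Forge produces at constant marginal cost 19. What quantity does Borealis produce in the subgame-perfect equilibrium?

Solve by backward induction. Given q_B, the follower Forge maximises π_F = (139 - 2q_B - 2q_F)q_F - 19q_F.
Setting the follower's marginal profit to zero, 120 - 2q_B - 4q_F = 0, i.e. q_F = (120 - 2q_B)/4.
The leader anticipates this reaction. Substituting into P = 139 - 2Q gives P = 79 - q_B, so π_B = (79 - q_B)q_B - 3q_B.
Maximising: ∂π_B/∂q_B = 76 - 2q_B = 0, giving q_B = 38.
Then q_F = (120 - 2·38)/4 = 11.

38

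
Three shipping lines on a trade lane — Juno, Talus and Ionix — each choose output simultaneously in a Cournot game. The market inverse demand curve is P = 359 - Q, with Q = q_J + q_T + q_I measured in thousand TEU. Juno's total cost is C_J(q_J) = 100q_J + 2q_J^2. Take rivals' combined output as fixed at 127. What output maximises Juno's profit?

With rivals' combined output fixed at 127, Juno's profit is π_J = (359 - 127 - q_J)q_J - (100q_J + 2q_J²) = (232 - q_J)q_J - (100q_J + 2q_J²).
∂π_J/∂q_J = 132 - 6q_J = 0, so q_J = 22.

22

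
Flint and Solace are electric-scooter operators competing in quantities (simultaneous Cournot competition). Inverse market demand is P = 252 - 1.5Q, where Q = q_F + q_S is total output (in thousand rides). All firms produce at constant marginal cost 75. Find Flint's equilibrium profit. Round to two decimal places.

Each firm earns π_i = (252 - 1.5Q)q_i - 75q_i.
First-order condition (treating rivals' output as given): 177 - 3q_i - (3/2)q_j = 0.
With identical firms every q_j equals q_i, so q_j = q_i and 177 = (9/2)q_i, giving q_i = 118/3.
Price P = 252 - (3/2)·(236/3) = 134.
Flint's profit: (134 - 75)·(118/3) = 2320.6667.

2320.67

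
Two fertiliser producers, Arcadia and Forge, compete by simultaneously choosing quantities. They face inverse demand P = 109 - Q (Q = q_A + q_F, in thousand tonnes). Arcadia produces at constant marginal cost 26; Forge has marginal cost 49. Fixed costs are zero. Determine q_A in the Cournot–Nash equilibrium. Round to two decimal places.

Arcadia's profit: π_A = (109 - Q)q_A - (26q_A). Setting ∂π_A/∂q_A = 0: 83 - 2q_A - (q_F) = 0.
Forge's first-order condition: 60 - 2q_F - (q_A) = 0.
So q_A = (83 - q_F)/2 and q_F = (60 - q_A)/2.
Solving the pair: q_A = 106/3, q_F = 37/3.

35.33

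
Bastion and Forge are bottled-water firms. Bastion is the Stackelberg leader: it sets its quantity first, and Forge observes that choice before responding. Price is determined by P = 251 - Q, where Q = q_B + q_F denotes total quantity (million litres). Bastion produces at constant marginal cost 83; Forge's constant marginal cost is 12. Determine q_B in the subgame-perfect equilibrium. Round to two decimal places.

The follower Forge best-responds to any q_B: π_F = (251 - Q)q_F - 12q_F.
∂π_F/∂q_F = 239 - q_B - 2q_F = 0 gives the reaction function q_F = (239 - q_B)/2.
Bastion substitutes q_F(q_B) into its own profit: π_B = q_B(251 - q_B - (239 - q_B)/2) - 83q_B = (263/2 - (1/2)q_B)q_B - 83q_B.
Maximising: ∂π_B/∂q_B = 97/2 - q_B = 0, giving q_B = 97/2.
Then q_F = (239 - 97/2)/2 = 381/4.

48.50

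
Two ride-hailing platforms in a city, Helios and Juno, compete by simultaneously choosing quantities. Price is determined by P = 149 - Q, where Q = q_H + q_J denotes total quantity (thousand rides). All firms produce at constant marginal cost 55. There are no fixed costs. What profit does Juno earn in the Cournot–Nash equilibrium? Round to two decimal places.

981.78

Each firm earns π_i = (149 - Q)q_i - 55q_i.
First-order condition (treating rivals' output as given): 94 - 2q_i - q_j = 0.
With identical firms every q_j equals q_i, so q_j = q_i and 94 = 3q_i, giving q_i = 94/3.
Price P = 149 - 188/3 = 259/3.
Juno's profit: (259/3 - 55)·(94/3) = 981.7778.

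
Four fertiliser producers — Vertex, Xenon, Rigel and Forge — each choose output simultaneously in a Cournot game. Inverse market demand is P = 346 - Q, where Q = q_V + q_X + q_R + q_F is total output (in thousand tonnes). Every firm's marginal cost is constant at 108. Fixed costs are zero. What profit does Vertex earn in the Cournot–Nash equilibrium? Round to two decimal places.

Each firm earns π_i = (346 - Q)q_i - 108q_i.
First-order condition (treating rivals' output as given): 238 - 2q_i - Σ_{j≠i} q_j = 0.
With identical firms every q_j equals q_i, so Σ_{j≠i} q_j = 3q_i and 238 = 5q_i, giving q_i = 238/5.
Price P = 346 - 952/5 = 778/5.
Vertex's profit: (778/5 - 108)·(238/5) = 2265.7600.

2265.76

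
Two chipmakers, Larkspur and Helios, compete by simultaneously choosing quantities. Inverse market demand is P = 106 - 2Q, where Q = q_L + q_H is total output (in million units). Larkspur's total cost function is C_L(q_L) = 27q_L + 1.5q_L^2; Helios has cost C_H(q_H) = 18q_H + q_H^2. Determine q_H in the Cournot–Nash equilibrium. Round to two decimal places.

12.05

Larkspur's profit: π_L = (106 - 2Q)q_L - (27q_L + (3/2)q_L²). Setting ∂π_L/∂q_L = 0: 79 - 7q_L - 2(q_H) = 0.
Helios's profit: π_H = (106 - 2Q)q_H - (18q_H + q_H²). Setting ∂π_H/∂q_H = 0: 88 - 6q_H - 2(q_L) = 0.
Rearranging gives the reaction functions q_L = (79 - 2q_H)/7 and q_H = (88 - 2q_L)/6.
Solving the pair: q_L = 149/19, q_H = 229/19.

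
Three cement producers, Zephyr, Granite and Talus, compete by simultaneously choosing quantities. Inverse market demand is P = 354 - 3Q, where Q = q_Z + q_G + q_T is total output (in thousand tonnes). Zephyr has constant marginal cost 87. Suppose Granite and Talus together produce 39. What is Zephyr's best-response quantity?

25

With rivals' combined output fixed at 39, Zephyr's profit is π_Z = (354 - 3·39 - 3q_Z)q_Z - (87q_Z) = (237 - 3q_Z)q_Z - (87q_Z).
∂π_Z/∂q_Z = 150 - 6q_Z = 0, so q_Z = 25.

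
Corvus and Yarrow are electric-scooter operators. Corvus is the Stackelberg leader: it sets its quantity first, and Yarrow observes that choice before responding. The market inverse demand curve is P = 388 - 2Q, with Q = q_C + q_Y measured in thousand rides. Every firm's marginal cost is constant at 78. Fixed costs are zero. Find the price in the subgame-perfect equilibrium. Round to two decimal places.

Solve by backward induction. Given q_C, the follower Yarrow maximises π_Y = (388 - 2q_C - 2q_Y)q_Y - 78q_Y.
Follower FOC: 310 - 2q_C - 4q_Y = 0, so q_Y(q_C) = (310 - 2q_C)/4.
The leader anticipates this reaction. Substituting into P = 388 - 2Q gives P = 233 - q_C, so π_C = (233 - q_C)q_C - 78q_C.
The leader's first-order condition 155 - 2q_C = 0 yields q_C = 155/2.
Then q_Y = (310 - 2·(155/2))/4 = 155/4.
Total output Q = 465/4, so price P = 388 - 2·(465/4) = 311/2.

155.50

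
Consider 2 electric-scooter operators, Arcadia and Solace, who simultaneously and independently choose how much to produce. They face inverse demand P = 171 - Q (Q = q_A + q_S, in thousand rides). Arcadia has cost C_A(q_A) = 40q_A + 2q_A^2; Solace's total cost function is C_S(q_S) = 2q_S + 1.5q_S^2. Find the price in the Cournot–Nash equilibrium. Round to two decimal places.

123.79

Arcadia's profit: π_A = (171 - Q)q_A - (40q_A + 2q_A²). Setting ∂π_A/∂q_A = 0: 131 - 6q_A - (q_S) = 0.
Solace's first-order condition: 169 - 5q_S - (q_A) = 0.
So q_A = (131 - q_S)/6 and q_S = (169 - q_A)/5.
Solving the pair: q_A = 486/29, q_S = 883/29.
Total output Q = 1369/29, so price P = 171 - 1369/29 = 123.7931.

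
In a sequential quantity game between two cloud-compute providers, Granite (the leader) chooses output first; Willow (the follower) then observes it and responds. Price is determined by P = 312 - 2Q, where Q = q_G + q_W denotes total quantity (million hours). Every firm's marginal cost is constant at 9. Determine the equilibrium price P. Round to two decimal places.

Solve by backward induction. Given q_G, the follower Willow maximises π_W = (312 - 2q_G - 2q_W)q_W - 9q_W.
Follower FOC: 303 - 2q_G - 4q_W = 0, so q_W(q_G) = (303 - 2q_G)/4.
Granite substitutes q_W(q_G) into its own profit: π_G = q_G(312 - 2q_G - (303 - 2q_G)/2) - 9q_G = (321/2 - q_G)q_G - 9q_G.
Maximising: ∂π_G/∂q_G = 303/2 - 2q_G = 0, giving q_G = 303/4.
Then q_W = (303 - 2·(303/4))/4 = 303/8.
Total output Q = 909/8, so price P = 312 - 2·(909/8) = 339/4.

84.75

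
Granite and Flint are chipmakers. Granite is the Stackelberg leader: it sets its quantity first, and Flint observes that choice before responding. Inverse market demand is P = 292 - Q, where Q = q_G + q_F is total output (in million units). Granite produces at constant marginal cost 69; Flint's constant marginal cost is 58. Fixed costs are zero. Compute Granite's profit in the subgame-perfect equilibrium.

5618

The follower Flint best-responds to any q_G: π_F = (292 - Q)q_F - 58q_F.
Follower FOC: 234 - q_G - 2q_F = 0, so q_F(q_G) = (234 - q_G)/2.
Granite substitutes q_F(q_G) into its own profit: π_G = q_G(292 - q_G - (234 - q_G)/2) - 69q_G = (175 - (1/2)q_G)q_G - 69q_G.
The leader's first-order condition 106 - q_G = 0 yields q_G = 106.
Then q_F = (234 - 106)/2 = 64.
Price P = 292 - 170 = 122.
Granite's profit: (122 - 69)·106 = 5618.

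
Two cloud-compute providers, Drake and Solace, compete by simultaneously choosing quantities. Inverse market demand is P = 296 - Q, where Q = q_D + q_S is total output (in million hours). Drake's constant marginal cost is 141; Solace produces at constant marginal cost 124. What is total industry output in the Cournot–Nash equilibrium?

109

Drake's profit: π_D = (296 - Q)q_D - (141q_D). Setting ∂π_D/∂q_D = 0: 155 - 2q_D - (q_S) = 0.
Solace's first-order condition: 172 - 2q_S - (q_D) = 0.
Rearranging gives the reaction functions q_D = (155 - q_S)/2 and q_S = (172 - q_D)/2.
Substituting one into the other gives q_D = 46 and q_S = 63.
Total output Q = 46 + 63 = 109.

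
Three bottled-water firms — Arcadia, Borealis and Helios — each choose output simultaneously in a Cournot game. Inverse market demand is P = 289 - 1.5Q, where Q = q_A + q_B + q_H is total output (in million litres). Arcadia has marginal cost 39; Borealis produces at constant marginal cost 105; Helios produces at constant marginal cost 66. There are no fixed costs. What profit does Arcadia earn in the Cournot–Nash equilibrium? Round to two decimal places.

Arcadia's profit: π_A = (289 - 1.5Q)q_A - (39q_A). Setting ∂π_A/∂q_A = 0: 250 - 3q_A - (3/2)(q_B + q_H) = 0.
Borealis's profit: π_B = (289 - 1.5Q)q_B - (105q_B). Setting ∂π_B/∂q_B = 0: 184 - 3q_B - (3/2)(q_A + q_H) = 0.
Helios's profit: π_H = (289 - 1.5Q)q_H - (66q_H). Setting ∂π_H/∂q_H = 0: 223 - 3q_H - (3/2)(q_A + q_B) = 0.
Adding the 3 first-order conditions: 657 − 6Q = 0, so Q = 219/2.
Back-substituting: q_A = (250 − 657/4)/(3/2) = 343/6, q_B = (184 − 657/4)/(3/2) = 79/6, q_H = (223 − 657/4)/(3/2) = 235/6.
Price P = 289 - (3/2)·(219/2) = 499/4.
Arcadia's profit: (499/4 - 39)·(343/6) = 4902.0417.

4902.04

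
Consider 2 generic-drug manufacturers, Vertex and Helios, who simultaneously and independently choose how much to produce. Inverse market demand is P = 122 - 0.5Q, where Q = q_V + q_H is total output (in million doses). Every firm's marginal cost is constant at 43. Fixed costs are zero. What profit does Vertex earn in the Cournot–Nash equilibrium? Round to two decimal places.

1386.89

A representative firm's profit is π_i = q_i(122 - 0.5Q) - 43q_i.
First-order condition (treating rivals' output as given): 79 - q_i - (1/2)q_j = 0.
By symmetry each firm produces the same amount; substituting q_j = q_i yields q_i = 79/(3/2) = 158/3.
Price P = 122 - (1/2)·(316/3) = 208/3.
Vertex's profit: (208/3 - 43)·(158/3) = 1386.8889.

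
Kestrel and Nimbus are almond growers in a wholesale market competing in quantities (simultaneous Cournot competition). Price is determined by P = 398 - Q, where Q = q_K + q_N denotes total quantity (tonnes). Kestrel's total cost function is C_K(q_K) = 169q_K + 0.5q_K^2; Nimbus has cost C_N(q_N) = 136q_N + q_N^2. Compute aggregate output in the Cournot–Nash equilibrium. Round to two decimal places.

Kestrel's profit: π_K = (398 - Q)q_K - (169q_K + (1/2)q_K²). Setting ∂π_K/∂q_K = 0: 229 - 3q_K - (q_N) = 0.
Nimbus's first-order condition: 262 - 4q_N - (q_K) = 0.
So q_K = (229 - q_N)/3 and q_N = (262 - q_K)/4.
Substituting one into the other gives q_K = 654/11 and q_N = 557/11.
Total output Q = 654/11 + 557/11 = 1211/11.

110.09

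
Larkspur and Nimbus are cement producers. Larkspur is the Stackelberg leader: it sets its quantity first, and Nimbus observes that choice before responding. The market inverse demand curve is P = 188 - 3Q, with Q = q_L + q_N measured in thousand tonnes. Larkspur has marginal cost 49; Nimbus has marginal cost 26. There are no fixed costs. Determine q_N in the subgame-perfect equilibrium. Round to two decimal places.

17.33

The follower Nimbus best-responds to any q_L: π_N = (188 - 3Q)q_N - 26q_N.
Setting the follower's marginal profit to zero, 162 - 3q_L - 6q_N = 0, i.e. q_N = (162 - 3q_L)/6.
Larkspur substitutes q_N(q_L) into its own profit: π_L = q_L(188 - 3q_L - (162 - 3q_L)/2) - 49q_L = (107 - (3/2)q_L)q_L - 49q_L.
Maximising: ∂π_L/∂q_L = 58 - 3q_L = 0, giving q_L = 58/3.
Then q_N = (162 - 3·(58/3))/6 = 52/3.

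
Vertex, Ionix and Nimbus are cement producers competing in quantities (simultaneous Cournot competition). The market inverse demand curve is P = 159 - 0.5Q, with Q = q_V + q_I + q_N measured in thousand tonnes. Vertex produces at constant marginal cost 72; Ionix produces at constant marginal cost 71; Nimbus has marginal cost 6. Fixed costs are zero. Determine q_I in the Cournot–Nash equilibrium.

Vertex's profit: π_V = (159 - 0.5Q)q_V - (72q_V). Setting ∂π_V/∂q_V = 0: 87 - q_V - (1/2)(q_I + q_N) = 0.
Ionix's first-order condition: 88 - q_I - (1/2)(q_V + q_N) = 0.
Nimbus's profit: π_N = (159 - 0.5Q)q_N - (6q_N). Setting ∂π_N/∂q_N = 0: 153 - q_N - (1/2)(q_V + q_I) = 0.
Summing all 3 equations gives 328 − 2Q = 0, hence Q = 164.
Back-substituting: q_V = (87 − 82)/(1/2) = 10, q_I = (88 − 82)/(1/2) = 12, q_N = (153 − 82)/(1/2) = 142.

12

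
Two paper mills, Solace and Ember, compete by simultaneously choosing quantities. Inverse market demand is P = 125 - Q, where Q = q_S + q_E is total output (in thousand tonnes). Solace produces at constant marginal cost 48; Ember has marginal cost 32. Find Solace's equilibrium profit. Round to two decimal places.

413.44

Solace's profit: π_S = (125 - Q)q_S - (48q_S). Setting ∂π_S/∂q_S = 0: 77 - 2q_S - (q_E) = 0.
Ember's profit: π_E = (125 - Q)q_E - (32q_E). Setting ∂π_E/∂q_E = 0: 93 - 2q_E - (q_S) = 0.
Best responses: q_S = (77 - q_E)/2, q_E = (93 - q_S)/2.
Solving the pair: q_S = 61/3, q_E = 109/3.
Price P = 125 - 170/3 = 205/3.
Solace's profit: (205/3 - 48)·(61/3) = 413.4444.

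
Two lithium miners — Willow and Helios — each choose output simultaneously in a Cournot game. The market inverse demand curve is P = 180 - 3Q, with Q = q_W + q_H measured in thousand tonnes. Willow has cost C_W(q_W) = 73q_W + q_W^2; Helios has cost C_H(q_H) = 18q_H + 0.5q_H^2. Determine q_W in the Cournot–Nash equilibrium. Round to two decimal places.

Willow's profit: π_W = (180 - 3Q)q_W - (73q_W + q_W²). Setting ∂π_W/∂q_W = 0: 107 - 8q_W - 3(q_H) = 0.
Helios's profit: π_H = (180 - 3Q)q_H - (18q_H + (1/2)q_H²). Setting ∂π_H/∂q_H = 0: 162 - 7q_H - 3(q_W) = 0.
Best responses: q_W = (107 - 3q_H)/8, q_H = (162 - 3q_W)/7.
Solving the pair: q_W = 263/47, q_H = 975/47.

5.60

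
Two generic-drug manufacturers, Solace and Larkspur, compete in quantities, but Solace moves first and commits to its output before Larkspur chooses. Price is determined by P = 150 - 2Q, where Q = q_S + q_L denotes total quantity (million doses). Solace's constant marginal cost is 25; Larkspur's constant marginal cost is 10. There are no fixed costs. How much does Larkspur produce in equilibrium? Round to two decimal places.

21.25

Solve by backward induction. Given q_S, the follower Larkspur maximises π_L = (150 - 2q_S - 2q_L)q_L - 10q_L.
∂π_L/∂q_L = 140 - 2q_S - 4q_L = 0 gives the reaction function q_L = (140 - 2q_S)/4.
The leader anticipates this reaction. Substituting into P = 150 - 2Q gives P = 80 - q_S, so π_S = (80 - q_S)q_S - 25q_S.
Leader FOC: 55 - 2q_S = 0, so q_S = 55/2.
Then q_L = (140 - 2·(55/2))/4 = 85/4.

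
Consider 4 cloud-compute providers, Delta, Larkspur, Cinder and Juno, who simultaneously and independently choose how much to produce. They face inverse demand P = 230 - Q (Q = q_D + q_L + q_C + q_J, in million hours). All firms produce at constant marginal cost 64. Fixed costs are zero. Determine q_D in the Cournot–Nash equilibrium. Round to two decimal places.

33.20

A representative firm's profit is π_i = q_i(230 - Q) - 64q_i.
First-order condition (treating rivals' output as given): 166 - 2q_i - Σ_{j≠i} q_j = 0.
By symmetry each firm produces the same amount; substituting Σ_{j≠i} q_j = 3q_i yields q_i = 166/5.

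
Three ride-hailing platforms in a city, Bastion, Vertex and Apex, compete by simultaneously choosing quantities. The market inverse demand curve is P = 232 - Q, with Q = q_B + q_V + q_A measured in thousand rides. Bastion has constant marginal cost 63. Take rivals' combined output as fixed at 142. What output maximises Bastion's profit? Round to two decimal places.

With rivals' combined output fixed at 142, Bastion's profit is π_B = (232 - 142 - q_B)q_B - (63q_B) = (90 - q_B)q_B - (63q_B).
∂π_B/∂q_B = 27 - 2q_B = 0, so q_B = 27/2.

13.50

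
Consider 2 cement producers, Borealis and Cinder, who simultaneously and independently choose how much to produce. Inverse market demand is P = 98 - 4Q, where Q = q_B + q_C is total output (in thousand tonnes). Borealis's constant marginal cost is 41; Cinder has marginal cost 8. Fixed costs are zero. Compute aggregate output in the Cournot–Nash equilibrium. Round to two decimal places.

12.25

Borealis's profit: π_B = (98 - 4Q)q_B - (41q_B). Setting ∂π_B/∂q_B = 0: 57 - 8q_B - 4(q_C) = 0.
Cinder's first-order condition: 90 - 8q_C - 4(q_B) = 0.
So q_B = (57 - 4q_C)/8 and q_C = (90 - 4q_B)/8.
Solving the pair: q_B = 2, q_C = 41/4.
Total output Q = 2 + 41/4 = 49/4.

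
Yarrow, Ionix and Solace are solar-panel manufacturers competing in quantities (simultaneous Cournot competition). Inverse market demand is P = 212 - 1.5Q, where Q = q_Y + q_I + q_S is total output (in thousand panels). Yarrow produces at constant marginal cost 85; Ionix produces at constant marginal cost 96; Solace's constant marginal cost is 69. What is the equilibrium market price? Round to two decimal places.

Yarrow's profit: π_Y = (212 - 1.5Q)q_Y - (85q_Y). Setting ∂π_Y/∂q_Y = 0: 127 - 3q_Y - (3/2)(q_I + q_S) = 0.
Ionix's profit: π_I = (212 - 1.5Q)q_I - (96q_I). Setting ∂π_I/∂q_I = 0: 116 - 3q_I - (3/2)(q_Y + q_S) = 0.
Solace's first-order condition: 143 - 3q_S - (3/2)(q_Y + q_I) = 0.
Adding the 3 conditions: 386 − 3Q − 3Q = 0, i.e. Q = 193/3.
Back-substituting: q_Y = (127 − 193/2)/(3/2) = 61/3, q_I = (116 − 193/2)/(3/2) = 13, q_S = (143 − 193/2)/(3/2) = 31.
Total output Q = 193/3, so price P = 212 - (3/2)·(193/3) = 231/2.

115.50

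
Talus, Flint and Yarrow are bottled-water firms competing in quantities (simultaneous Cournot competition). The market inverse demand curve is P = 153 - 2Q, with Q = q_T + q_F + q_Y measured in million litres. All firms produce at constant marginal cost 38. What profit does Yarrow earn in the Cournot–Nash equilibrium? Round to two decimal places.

Each firm earns π_i = (153 - 2Q)q_i - 38q_i.
First-order condition (treating rivals' output as given): 115 - 4q_i - 2·Σ_{j≠i} q_j = 0.
With identical firms every q_j equals q_i, so Σ_{j≠i} q_j = 2q_i and 115 = 8q_i, giving q_i = 115/8.
Price P = 153 - 2·(345/8) = 267/4.
Yarrow's profit: (267/4 - 38)·(115/8) = 413.2813.

413.28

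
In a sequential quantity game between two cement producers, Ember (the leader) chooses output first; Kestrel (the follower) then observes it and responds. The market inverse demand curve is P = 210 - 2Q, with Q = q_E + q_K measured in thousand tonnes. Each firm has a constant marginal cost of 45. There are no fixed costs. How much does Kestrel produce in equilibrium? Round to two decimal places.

20.63

Solve by backward induction. Given q_E, the follower Kestrel maximises π_K = (210 - 2q_E - 2q_K)q_K - 45q_K.
∂π_K/∂q_K = 165 - 2q_E - 4q_K = 0 gives the reaction function q_K = (165 - 2q_E)/4.
Ember substitutes q_K(q_E) into its own profit: π_E = q_E(210 - 2q_E - (165 - 2q_E)/2) - 45q_E = (255/2 - q_E)q_E - 45q_E.
Maximising: ∂π_E/∂q_E = 165/2 - 2q_E = 0, giving q_E = 165/4.
Then q_K = (165 - 2·(165/4))/4 = 165/8.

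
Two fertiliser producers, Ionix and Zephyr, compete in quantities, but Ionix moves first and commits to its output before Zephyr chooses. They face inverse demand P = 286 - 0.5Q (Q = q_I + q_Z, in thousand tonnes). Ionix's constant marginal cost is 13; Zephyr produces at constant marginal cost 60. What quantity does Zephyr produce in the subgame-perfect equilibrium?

66

Solve by backward induction. Given q_I, the follower Zephyr maximises π_Z = (286 - (1/2)q_I - (1/2)q_Z)q_Z - 60q_Z.
Setting the follower's marginal profit to zero, 226 - (1/2)q_I - q_Z = 0, i.e. q_Z = (226 - (1/2)q_I).
Ionix substitutes q_Z(q_I) into its own profit: π_I = q_I(286 - (1/2)q_I - (226 - (1/2)q_I)/2) - 13q_I = (173 - (1/4)q_I)q_I - 13q_I.
Leader FOC: 160 - (1/2)q_I = 0, so q_I = 320.
Then q_Z = (226 - (1/2)·320) = 66.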